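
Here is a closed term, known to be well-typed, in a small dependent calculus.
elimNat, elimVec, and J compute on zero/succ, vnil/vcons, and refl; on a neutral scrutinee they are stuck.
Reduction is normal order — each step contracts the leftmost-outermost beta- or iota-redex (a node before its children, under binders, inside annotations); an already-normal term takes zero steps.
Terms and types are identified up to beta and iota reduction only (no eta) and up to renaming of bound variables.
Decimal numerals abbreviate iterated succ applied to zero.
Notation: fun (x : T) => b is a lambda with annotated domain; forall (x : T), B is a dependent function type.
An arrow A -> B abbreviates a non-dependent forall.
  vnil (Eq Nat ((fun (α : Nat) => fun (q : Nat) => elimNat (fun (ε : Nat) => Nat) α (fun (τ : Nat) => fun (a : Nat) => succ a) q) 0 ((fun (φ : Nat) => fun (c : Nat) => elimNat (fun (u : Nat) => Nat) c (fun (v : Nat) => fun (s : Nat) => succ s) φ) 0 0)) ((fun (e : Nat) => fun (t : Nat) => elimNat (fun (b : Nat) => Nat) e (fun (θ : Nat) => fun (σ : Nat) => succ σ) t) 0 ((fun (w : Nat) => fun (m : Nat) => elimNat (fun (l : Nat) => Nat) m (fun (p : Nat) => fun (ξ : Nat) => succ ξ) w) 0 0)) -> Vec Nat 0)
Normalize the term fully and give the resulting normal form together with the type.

reduced normal form:
  vnil (Eq Nat 0 0 -> Vec Nat 0)
type:
  Vec (Eq Nat 0 0 -> Vec Nat 0) 0


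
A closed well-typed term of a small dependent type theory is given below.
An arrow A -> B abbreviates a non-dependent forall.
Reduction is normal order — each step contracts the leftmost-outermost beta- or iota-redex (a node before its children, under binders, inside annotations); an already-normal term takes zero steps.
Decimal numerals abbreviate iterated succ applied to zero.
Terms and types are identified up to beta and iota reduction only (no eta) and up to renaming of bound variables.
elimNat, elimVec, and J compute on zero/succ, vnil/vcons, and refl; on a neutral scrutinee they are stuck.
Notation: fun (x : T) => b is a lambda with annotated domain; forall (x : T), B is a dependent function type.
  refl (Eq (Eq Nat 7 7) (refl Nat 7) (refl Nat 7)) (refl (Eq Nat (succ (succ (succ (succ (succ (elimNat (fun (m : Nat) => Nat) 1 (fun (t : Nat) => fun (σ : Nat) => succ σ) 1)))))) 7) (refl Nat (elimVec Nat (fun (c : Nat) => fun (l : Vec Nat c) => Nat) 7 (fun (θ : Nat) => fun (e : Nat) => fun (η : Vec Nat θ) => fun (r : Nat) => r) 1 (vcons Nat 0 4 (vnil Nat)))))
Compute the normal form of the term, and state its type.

normal form:
  refl (Eq (Eq Nat 7 7) (refl Nat 7) (refl Nat 7)) (refl (Eq Nat 7 7) (refl Nat 7))
type:
  Eq (Eq (Eq Nat 7 7) (refl Nat 7) (refl Nat 7)) (refl (Eq Nat 7 7) (refl Nat 7)) (refl (Eq Nat 7 7) (refl Nat 7))
observation: the term reaches its normal form after 10 normal-order steps.


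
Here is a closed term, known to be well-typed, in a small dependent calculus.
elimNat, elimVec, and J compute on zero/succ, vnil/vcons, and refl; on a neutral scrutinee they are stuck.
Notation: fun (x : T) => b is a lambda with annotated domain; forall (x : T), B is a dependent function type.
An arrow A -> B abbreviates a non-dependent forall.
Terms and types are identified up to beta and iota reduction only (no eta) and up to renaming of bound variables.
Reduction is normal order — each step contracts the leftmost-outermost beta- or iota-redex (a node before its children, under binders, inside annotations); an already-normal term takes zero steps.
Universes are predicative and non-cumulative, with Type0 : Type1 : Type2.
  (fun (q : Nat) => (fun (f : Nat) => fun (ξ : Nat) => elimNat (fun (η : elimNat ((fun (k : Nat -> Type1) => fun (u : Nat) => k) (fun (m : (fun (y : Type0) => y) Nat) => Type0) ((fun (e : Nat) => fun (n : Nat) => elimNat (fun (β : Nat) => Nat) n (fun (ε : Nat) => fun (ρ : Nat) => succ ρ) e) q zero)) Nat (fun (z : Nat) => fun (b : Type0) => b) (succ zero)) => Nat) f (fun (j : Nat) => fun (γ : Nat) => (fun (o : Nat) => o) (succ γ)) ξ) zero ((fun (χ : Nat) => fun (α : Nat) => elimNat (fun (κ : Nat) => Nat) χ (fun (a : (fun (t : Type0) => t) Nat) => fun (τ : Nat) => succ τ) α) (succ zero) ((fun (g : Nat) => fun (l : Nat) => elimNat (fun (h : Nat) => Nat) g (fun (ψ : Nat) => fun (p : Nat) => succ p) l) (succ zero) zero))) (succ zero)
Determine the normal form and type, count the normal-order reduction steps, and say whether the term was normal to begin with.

normal form:
  succ (succ zero)
the term's type:
  Nat
normal-order step count: 25
term was already normal: no
first redex: a beta-redex


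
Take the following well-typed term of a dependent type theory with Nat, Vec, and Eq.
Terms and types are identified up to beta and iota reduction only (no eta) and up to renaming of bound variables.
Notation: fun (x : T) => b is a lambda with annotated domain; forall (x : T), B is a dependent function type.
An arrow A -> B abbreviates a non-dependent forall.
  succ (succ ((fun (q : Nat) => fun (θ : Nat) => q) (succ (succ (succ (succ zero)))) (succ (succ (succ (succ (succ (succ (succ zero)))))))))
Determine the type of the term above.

type:
  Nat


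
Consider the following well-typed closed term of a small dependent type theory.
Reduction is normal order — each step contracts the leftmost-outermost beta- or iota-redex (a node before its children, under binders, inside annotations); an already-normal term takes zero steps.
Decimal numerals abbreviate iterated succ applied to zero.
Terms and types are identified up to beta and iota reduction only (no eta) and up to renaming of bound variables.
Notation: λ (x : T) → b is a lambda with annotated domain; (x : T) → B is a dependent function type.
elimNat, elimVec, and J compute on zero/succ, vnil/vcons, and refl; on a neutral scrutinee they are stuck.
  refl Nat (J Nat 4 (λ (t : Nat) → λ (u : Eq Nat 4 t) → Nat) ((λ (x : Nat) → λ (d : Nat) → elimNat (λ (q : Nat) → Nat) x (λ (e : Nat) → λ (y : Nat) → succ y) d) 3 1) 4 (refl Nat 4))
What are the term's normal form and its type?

normal form:
  refl Nat 4
type:
  Eq Nat 4 4


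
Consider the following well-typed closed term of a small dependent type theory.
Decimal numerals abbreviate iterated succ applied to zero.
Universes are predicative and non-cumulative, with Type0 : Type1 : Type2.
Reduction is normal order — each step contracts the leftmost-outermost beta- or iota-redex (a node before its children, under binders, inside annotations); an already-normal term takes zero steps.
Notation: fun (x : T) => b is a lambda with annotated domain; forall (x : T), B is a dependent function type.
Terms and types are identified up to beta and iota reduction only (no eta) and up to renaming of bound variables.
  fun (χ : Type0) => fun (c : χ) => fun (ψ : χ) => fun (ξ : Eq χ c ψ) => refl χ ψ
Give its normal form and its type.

resulting normal form:
  fun (χ : Type0) => fun (c : χ) => fun (ψ : χ) => fun (ξ : Eq χ c ψ) => refl χ ψ
inferred type:
  forall (χ : Type0), forall (c : χ), forall (ψ : χ), forall (ξ : Eq χ c ψ), Eq χ ψ ψ
observation: no redex remains anywhere in the term; it is its own normal form.


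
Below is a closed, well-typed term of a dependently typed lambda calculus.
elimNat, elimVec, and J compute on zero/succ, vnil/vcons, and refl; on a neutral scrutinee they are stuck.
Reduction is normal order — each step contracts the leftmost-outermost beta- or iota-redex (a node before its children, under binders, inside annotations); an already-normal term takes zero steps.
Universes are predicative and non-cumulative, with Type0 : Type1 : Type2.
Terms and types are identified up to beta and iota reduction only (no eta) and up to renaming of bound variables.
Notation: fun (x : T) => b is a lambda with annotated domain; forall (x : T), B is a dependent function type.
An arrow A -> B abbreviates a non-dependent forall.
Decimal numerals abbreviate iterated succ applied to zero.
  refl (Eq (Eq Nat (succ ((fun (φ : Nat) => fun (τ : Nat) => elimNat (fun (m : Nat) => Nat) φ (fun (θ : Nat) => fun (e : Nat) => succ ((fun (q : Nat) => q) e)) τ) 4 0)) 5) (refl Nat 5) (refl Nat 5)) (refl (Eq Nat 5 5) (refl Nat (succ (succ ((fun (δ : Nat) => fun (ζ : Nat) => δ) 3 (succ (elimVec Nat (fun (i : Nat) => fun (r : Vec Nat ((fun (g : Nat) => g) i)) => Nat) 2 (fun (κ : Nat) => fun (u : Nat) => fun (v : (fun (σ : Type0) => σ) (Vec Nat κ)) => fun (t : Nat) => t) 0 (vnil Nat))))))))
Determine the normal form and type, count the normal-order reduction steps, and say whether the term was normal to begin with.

normal form:
  refl (Eq (Eq Nat 5 5) (refl Nat 5) (refl Nat 5)) (refl (Eq Nat 5 5) (refl Nat 5))
inferred type:
  Eq (Eq (Eq Nat 5 5) (refl Nat 5) (refl Nat 5)) (refl (Eq Nat 5 5) (refl Nat 5)) (refl (Eq Nat 5 5) (refl Nat 5))
reduction steps (normal order): 5
term was already normal: no
first contracted redex: a beta-redex


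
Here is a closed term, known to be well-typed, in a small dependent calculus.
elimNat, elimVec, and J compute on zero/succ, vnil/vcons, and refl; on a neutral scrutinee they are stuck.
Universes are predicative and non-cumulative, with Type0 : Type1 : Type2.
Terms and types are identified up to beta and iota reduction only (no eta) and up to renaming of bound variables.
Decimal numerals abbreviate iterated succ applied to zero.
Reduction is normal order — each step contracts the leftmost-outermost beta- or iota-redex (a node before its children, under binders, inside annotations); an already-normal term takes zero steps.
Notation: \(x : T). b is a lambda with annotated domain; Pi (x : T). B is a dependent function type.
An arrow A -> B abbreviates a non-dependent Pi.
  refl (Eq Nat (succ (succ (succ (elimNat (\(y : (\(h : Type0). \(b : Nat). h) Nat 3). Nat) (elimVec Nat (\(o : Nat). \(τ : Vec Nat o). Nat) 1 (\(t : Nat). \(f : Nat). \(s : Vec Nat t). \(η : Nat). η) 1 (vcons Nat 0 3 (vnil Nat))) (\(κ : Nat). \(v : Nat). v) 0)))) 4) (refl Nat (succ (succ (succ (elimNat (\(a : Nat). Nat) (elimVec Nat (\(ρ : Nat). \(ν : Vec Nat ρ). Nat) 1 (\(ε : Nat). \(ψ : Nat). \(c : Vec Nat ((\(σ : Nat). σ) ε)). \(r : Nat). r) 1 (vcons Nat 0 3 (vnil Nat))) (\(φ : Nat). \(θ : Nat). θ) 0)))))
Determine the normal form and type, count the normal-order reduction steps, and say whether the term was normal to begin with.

normal form:
  refl (Eq Nat 4 4) (refl Nat 4)
type:
  Eq (Eq Nat 4 4) (refl Nat 4) (refl Nat 4)
reduction steps (normal order): 14
term was already normal: no
first contracted redex: an elimNat iota-redex


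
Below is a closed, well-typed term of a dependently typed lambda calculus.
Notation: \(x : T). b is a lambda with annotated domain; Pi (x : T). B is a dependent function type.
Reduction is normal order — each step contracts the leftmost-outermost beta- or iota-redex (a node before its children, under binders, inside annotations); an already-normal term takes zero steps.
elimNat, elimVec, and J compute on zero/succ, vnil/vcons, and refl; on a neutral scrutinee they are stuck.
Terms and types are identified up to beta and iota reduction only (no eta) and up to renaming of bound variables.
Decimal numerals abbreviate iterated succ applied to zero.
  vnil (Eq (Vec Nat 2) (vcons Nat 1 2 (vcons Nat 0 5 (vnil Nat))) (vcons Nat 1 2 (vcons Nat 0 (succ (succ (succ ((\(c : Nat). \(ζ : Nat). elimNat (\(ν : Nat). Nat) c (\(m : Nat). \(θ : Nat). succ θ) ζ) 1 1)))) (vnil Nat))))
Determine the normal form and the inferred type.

reduced normal form:
  vnil (Eq (Vec Nat 2) (vcons Nat 1 2 (vcons Nat 0 5 (vnil Nat))) (vcons Nat 1 2 (vcons Nat 0 5 (vnil Nat))))
type:
  Vec (Eq (Vec Nat 2) (vcons Nat 1 2 (vcons Nat 0 5 (vnil Nat))) (vcons Nat 1 2 (vcons Nat 0 5 (vnil Nat)))) 0
observation: reduction starts at a beta-redex, and 6 normal-order steps reach the normal form.


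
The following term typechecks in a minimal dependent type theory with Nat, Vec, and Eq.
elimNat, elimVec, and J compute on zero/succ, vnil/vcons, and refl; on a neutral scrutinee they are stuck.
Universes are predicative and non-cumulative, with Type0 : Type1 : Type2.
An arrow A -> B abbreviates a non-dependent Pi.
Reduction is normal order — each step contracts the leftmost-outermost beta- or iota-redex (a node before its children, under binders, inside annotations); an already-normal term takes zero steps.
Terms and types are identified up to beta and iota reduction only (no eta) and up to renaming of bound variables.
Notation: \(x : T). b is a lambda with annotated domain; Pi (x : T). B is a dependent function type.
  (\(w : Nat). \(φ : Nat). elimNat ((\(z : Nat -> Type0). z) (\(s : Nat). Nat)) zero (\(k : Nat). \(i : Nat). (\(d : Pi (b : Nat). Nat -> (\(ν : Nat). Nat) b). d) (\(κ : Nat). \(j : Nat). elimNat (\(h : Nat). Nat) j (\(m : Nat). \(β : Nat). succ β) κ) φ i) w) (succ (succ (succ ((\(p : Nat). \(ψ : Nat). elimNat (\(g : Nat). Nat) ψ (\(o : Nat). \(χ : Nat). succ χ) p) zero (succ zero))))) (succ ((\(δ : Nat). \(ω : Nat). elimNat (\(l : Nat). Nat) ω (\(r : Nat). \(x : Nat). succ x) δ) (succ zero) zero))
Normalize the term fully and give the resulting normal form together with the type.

reduced normal form:
  succ (succ (succ (succ (succ (succ (succ (succ zero)))))))
type:
  Nat
observation: 83 normal-order steps separate the term from its normal form.


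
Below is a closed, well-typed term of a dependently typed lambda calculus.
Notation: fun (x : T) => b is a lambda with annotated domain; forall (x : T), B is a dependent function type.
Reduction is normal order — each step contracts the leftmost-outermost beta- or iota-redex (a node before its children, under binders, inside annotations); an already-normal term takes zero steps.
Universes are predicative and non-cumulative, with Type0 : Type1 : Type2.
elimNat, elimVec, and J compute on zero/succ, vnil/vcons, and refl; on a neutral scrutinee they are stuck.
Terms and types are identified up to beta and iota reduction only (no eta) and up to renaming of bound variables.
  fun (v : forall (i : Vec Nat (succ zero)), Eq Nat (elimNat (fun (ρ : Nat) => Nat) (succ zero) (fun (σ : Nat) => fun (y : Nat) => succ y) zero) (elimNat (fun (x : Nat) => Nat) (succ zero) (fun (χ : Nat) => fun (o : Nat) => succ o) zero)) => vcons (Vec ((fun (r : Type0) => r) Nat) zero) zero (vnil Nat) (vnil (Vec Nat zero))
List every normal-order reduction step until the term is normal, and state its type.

normal-order reduction sequence:
  fun (v : forall (i : Vec Nat (succ zero)), Eq Nat (elimNat (fun (ρ : Nat) => Nat) (succ zero) (fun (σ : Nat) => fun (y : Nat) => succ y) zero) (elimNat (fun (x : Nat) => Nat) (succ zero) (fun (χ : Nat) => fun (o : Nat) => succ o) zero)) => vcons (Vec ((fun (r : Type0) => r) Nat) zero) zero (vnil Nat) (vnil (Vec Nat zero))
  ~> fun (v : forall (i : Vec Nat (succ zero)), Eq Nat (succ zero) (elimNat (fun (ρ : Nat) => Nat) (succ zero) (fun (σ : Nat) => fun (y : Nat) => succ y) zero)) => vcons (Vec ((fun (x : Type0) => x) Nat) zero) zero (vnil Nat) (vnil (Vec Nat zero))
  ~> fun (v : forall (i : Vec Nat (succ zero)), Eq Nat (succ zero) (succ zero)) => vcons (Vec ((fun (ρ : Type0) => ρ) Nat) zero) zero (vnil Nat) (vnil (Vec Nat zero))
  ~> fun (v : forall (i : Vec Nat (succ zero)), Eq Nat (succ zero) (succ zero)) => vcons (Vec Nat zero) zero (vnil Nat) (vnil (Vec Nat zero))
type:
  forall (v : forall (i : Vec Nat (succ zero)), Eq Nat (succ zero) (succ zero)), Vec (Vec Nat zero) (succ zero)


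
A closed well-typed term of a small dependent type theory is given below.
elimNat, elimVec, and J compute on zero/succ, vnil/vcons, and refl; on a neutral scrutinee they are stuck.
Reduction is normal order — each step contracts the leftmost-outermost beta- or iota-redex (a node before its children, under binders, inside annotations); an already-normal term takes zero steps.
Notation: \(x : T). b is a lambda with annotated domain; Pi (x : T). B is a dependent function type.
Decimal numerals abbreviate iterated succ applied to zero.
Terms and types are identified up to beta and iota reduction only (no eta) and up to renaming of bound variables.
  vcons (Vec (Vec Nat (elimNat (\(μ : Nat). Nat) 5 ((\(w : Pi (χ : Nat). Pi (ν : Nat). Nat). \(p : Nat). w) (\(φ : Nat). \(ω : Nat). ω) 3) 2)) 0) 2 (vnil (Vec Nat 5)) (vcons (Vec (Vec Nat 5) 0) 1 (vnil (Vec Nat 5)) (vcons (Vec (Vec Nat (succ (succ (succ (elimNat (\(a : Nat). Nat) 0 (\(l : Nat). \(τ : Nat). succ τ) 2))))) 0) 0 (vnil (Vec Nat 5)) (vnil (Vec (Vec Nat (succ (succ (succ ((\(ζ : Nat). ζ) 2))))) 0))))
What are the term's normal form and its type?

reduced normal form:
  vcons (Vec (Vec Nat 5) 0) 2 (vnil (Vec Nat 5)) (vcons (Vec (Vec Nat 5) 0) 1 (vnil (Vec Nat 5)) (vcons (Vec (Vec Nat 5) 0) 0 (vnil (Vec Nat 5)) (vnil (Vec (Vec Nat 5) 0))))
inferred type:
  Vec (Vec (Vec Nat 5) 0) 3
observation: the first redex contracted is an elimNat iota-redex; the normal form is reached in 19 normal-order steps.


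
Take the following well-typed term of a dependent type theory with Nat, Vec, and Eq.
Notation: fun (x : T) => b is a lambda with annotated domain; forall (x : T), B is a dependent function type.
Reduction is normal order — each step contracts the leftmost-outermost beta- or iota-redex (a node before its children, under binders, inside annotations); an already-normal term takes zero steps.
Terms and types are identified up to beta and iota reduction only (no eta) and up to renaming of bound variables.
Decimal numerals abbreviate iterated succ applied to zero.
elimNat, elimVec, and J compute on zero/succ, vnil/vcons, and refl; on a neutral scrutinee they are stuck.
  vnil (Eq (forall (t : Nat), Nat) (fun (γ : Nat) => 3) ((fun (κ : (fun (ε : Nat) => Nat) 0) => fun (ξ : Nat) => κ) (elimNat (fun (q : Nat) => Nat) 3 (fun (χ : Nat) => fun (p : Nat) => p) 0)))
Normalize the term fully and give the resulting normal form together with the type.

resulting normal form:
  vnil (Eq (forall (t : Nat), Nat) (fun (γ : Nat) => 3) (fun (κ : Nat) => 3))
the term's type:
  Vec (Eq (forall (t : Nat), Nat) (fun (γ : Nat) => 3) (fun (κ : Nat) => 3)) 0
observation: 2 normal-order steps normalize the term, beginning with a beta-redex.


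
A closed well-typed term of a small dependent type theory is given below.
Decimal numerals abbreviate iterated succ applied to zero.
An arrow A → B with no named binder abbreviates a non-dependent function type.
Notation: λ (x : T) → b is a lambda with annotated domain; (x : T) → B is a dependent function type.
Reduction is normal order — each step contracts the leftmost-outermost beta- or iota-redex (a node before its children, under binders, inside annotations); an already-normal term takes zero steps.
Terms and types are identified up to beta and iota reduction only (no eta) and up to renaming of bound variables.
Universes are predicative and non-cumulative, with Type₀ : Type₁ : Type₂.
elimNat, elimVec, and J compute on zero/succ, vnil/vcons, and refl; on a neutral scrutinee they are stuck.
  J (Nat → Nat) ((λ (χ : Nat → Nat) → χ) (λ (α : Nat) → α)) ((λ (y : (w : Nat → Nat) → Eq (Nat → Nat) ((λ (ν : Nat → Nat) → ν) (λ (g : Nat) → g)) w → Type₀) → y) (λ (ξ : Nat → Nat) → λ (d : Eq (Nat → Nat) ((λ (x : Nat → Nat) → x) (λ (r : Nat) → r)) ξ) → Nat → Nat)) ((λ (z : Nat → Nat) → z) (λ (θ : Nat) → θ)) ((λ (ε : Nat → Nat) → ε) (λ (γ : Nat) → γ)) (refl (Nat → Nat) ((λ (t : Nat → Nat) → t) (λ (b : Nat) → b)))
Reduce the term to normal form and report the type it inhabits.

reduced normal form:
  λ (χ : Nat) → χ
the term's type:
  Nat → Nat
observation: 2 normal-order steps normalize the term, beginning with a J iota-redex.


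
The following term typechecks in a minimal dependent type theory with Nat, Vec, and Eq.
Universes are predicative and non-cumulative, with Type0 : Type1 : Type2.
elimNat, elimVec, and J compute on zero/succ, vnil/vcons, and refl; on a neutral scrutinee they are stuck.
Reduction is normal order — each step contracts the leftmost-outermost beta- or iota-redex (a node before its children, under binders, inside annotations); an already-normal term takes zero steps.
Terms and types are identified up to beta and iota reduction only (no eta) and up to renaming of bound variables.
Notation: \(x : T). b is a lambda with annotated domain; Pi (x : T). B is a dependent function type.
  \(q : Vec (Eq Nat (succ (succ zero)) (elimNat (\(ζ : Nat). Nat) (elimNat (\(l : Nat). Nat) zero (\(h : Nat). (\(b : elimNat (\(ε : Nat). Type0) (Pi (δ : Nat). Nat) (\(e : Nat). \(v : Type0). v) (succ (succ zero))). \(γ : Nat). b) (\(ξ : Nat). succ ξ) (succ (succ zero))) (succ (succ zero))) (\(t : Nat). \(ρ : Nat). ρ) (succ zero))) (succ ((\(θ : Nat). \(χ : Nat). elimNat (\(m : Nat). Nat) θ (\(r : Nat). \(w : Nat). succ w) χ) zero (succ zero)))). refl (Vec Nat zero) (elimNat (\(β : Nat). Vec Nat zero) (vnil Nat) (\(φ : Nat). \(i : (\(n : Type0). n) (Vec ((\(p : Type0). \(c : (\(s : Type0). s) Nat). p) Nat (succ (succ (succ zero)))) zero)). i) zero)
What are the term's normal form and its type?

normal form:
  \(q : Vec (Eq Nat (succ (succ zero)) (succ (succ zero))) (succ (succ zero))). refl (Vec Nat zero) (vnil Nat)
inferred type:
  Pi (q : Vec (Eq Nat (succ (succ zero)) (succ (succ zero))) (succ (succ zero))). Eq (Vec Nat zero) (vnil Nat) (vnil Nat)


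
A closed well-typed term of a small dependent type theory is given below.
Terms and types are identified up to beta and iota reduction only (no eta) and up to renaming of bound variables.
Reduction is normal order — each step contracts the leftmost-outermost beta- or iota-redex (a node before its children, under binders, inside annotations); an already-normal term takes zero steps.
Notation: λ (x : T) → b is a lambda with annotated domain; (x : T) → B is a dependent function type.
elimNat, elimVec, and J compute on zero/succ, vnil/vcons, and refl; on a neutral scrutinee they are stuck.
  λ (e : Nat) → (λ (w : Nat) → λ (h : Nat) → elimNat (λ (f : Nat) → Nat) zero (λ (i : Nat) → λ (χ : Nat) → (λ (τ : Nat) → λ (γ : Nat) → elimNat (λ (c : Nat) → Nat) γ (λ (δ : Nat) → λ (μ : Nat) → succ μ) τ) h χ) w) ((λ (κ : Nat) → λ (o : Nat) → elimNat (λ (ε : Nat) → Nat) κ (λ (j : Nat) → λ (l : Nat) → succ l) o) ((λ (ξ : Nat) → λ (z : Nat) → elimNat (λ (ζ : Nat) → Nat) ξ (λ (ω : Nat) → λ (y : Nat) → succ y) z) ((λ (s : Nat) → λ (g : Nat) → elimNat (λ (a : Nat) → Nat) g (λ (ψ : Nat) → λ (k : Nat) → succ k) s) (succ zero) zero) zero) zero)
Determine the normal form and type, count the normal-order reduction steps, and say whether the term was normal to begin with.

reduced normal form:
  λ (e : Nat) → λ (w : Nat) → elimNat (λ (h : Nat) → Nat) zero (λ (f : Nat) → λ (i : Nat) → succ i) w
the term's type:
  (e : Nat) → (w : Nat) → Nat
steps to reach normal form (normal order): 19
already normal: no
first redex: a beta-redex


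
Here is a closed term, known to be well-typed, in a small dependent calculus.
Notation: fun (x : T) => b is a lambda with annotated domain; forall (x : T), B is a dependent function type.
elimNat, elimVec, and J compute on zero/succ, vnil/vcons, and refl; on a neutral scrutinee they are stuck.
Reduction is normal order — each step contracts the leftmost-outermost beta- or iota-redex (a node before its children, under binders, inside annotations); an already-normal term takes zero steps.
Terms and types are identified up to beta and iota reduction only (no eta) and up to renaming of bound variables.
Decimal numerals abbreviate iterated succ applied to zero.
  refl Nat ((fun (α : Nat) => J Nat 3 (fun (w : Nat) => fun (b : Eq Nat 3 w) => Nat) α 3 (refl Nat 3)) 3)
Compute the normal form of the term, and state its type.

resulting normal form:
  refl Nat 3
inferred type:
  Eq Nat 3 3
observation: the leftmost-outermost redex is a beta-redex, and normalization takes 2 steps.


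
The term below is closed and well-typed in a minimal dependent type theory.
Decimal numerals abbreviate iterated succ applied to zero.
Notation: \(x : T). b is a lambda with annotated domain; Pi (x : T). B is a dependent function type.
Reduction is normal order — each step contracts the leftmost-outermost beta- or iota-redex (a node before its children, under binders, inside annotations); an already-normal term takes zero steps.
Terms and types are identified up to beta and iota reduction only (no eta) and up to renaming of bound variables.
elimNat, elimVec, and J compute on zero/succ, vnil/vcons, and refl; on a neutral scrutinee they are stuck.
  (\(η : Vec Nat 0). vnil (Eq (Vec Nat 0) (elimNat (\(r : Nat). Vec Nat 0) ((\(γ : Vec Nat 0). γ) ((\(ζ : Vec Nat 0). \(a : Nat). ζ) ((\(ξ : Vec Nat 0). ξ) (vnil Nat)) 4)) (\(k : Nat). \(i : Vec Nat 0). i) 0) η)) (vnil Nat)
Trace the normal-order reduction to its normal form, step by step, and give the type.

reduction (normal order):
  (\(η : Vec Nat 0). vnil (Eq (Vec Nat 0) (elimNat (\(r : Nat). Vec Nat 0) ((\(γ : Vec Nat 0). γ) ((\(ζ : Vec Nat 0). \(a : Nat). ζ) ((\(ξ : Vec Nat 0). ξ) (vnil Nat)) 4)) (\(k : Nat). \(i : Vec Nat 0). i) 0) η)) (vnil Nat)
  ~> vnil (Eq (Vec Nat 0) (elimNat (\(η : Nat). Vec Nat 0) ((\(r : Vec Nat 0). r) ((\(γ : Vec Nat 0). \(ζ : Nat). γ) ((\(a : Vec Nat 0). a) (vnil Nat)) 4)) (\(ξ : Nat). \(k : Vec Nat 0). k) 0) (vnil Nat))
  ~> vnil (Eq (Vec Nat 0) ((\(η : Vec Nat 0). η) ((\(r : Vec Nat 0). \(γ : Nat). r) ((\(ζ : Vec Nat 0). ζ) (vnil Nat)) 4)) (vnil Nat))
  ~> vnil (Eq (Vec Nat 0) ((\(η : Vec Nat 0). \(r : Nat). η) ((\(γ : Vec Nat 0). γ) (vnil Nat)) 4) (vnil Nat))
  ~> vnil (Eq (Vec Nat 0) ((\(η : Nat). (\(r : Vec Nat 0). r) (vnil Nat)) 4) (vnil Nat))
  ~> vnil (Eq (Vec Nat 0) ((\(η : Vec Nat 0). η) (vnil Nat)) (vnil Nat))
  ~> vnil (Eq (Vec Nat 0) (vnil Nat) (vnil Nat))
the term's type:
  Vec (Eq (Vec Nat 0) (vnil Nat) (vnil Nat)) 0


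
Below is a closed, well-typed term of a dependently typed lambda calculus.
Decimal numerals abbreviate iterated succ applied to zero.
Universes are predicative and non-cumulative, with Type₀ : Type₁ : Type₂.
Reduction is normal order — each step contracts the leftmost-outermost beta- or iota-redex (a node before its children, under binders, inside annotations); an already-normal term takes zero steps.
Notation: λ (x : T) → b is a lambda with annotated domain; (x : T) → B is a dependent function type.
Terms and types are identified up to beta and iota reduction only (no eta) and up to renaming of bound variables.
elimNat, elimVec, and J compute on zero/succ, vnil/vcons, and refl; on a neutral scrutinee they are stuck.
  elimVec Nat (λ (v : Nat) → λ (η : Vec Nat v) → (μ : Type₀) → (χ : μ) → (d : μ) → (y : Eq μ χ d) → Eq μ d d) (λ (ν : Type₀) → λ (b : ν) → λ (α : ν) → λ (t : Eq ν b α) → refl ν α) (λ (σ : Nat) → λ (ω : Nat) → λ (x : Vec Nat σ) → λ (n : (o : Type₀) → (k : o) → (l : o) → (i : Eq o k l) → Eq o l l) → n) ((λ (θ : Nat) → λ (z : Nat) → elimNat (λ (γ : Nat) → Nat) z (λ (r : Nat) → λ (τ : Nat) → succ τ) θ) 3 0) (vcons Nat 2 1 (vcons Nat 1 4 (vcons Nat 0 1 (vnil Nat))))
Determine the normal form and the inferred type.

normal form:
  λ (v : Type₀) → λ (η : v) → λ (μ : v) → λ (χ : Eq v η μ) → refl v μ
the term's type:
  (v : Type₀) → (η : v) → (μ : v) → (χ : Eq v η μ) → Eq v μ μ


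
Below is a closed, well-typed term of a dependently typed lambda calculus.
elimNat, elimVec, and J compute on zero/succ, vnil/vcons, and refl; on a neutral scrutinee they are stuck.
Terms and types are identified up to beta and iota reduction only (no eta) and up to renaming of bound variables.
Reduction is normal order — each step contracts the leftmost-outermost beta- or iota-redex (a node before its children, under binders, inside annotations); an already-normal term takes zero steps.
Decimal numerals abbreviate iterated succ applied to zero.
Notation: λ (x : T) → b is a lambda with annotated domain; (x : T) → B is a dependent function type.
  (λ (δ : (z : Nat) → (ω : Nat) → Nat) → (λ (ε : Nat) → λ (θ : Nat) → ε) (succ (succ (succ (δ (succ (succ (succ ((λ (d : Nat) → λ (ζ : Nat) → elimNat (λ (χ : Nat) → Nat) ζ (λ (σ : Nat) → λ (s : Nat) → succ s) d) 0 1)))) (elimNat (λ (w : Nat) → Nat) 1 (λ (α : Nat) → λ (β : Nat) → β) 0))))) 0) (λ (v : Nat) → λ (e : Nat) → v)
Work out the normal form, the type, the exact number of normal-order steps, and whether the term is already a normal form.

reduced normal form:
  7
the term's type:
  Nat
reduction steps (normal order): 8
started in normal form: no
first redex: a beta-redex


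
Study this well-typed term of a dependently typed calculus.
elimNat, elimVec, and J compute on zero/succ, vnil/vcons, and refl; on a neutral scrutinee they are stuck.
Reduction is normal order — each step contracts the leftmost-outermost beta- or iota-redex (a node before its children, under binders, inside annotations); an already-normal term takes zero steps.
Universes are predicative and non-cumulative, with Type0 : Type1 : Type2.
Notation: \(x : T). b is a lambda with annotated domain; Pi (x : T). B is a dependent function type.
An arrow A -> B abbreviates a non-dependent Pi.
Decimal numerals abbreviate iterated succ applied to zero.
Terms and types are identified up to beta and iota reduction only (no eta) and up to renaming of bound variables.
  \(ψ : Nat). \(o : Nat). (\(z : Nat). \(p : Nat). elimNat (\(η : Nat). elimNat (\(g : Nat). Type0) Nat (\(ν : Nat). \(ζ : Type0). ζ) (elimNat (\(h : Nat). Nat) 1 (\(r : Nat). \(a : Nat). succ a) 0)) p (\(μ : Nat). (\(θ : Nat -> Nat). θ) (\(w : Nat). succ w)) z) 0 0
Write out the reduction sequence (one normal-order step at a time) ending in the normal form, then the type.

reduction (normal order):
  \(ψ : Nat). \(o : Nat). (\(z : Nat). \(p : Nat). elimNat (\(η : Nat). elimNat (\(g : Nat). Type0) Nat (\(ν : Nat). \(ζ : Type0). ζ) (elimNat (\(h : Nat). Nat) 1 (\(r : Nat). \(a : Nat). succ a) 0)) p (\(μ : Nat). (\(θ : Nat -> Nat). θ) (\(w : Nat). succ w)) z) 0 0
  ~> \(ψ : Nat). \(o : Nat). (\(z : Nat). elimNat (\(p : Nat). elimNat (\(η : Nat). Type0) Nat (\(g : Nat). \(ν : Type0). ν) (elimNat (\(ζ : Nat). Nat) 1 (\(h : Nat). \(r : Nat). succ r) 0)) z (\(a : Nat). (\(μ : Nat -> Nat). μ) (\(θ : Nat). succ θ)) 0) 0
  ~> \(ψ : Nat). \(o : Nat). elimNat (\(z : Nat). elimNat (\(p : Nat). Type0) Nat (\(η : Nat). \(g : Type0). g) (elimNat (\(ν : Nat). Nat) 1 (\(ζ : Nat). \(h : Nat). succ h) 0)) 0 (\(r : Nat). (\(a : Nat -> Nat). a) (\(μ : Nat). succ μ)) 0
  ~> \(ψ : Nat). \(o : Nat). 0
the term's type:
  Nat -> Nat -> Nat


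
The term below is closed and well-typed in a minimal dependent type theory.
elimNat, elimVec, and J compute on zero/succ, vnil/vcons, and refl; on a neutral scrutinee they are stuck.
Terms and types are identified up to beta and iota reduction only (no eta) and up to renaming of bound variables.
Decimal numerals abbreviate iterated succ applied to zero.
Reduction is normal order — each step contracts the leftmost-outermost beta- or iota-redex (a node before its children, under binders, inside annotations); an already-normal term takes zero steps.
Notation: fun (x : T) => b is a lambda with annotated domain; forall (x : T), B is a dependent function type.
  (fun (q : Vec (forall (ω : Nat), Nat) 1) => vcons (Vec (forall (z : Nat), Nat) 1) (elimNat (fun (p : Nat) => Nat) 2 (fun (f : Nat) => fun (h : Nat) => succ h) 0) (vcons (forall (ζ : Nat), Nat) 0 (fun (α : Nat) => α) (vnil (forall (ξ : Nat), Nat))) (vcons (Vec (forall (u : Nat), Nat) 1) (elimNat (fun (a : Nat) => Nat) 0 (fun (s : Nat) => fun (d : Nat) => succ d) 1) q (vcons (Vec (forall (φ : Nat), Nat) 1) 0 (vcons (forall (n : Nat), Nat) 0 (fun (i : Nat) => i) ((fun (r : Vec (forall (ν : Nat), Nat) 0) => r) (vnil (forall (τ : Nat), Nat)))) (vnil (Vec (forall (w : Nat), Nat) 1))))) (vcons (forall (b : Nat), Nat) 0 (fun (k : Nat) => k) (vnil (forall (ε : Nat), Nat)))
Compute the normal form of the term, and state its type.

reduced normal form:
  vcons (Vec (forall (q : Nat), Nat) 1) 2 (vcons (forall (ω : Nat), Nat) 0 (fun (z : Nat) => z) (vnil (forall (p : Nat), Nat))) (vcons (Vec (forall (f : Nat), Nat) 1) 1 (vcons (forall (h : Nat), Nat) 0 (fun (ζ : Nat) => ζ) (vnil (forall (α : Nat), Nat))) (vcons (Vec (forall (ξ : Nat), Nat) 1) 0 (vcons (forall (u : Nat), Nat) 0 (fun (a : Nat) => a) (vnil (forall (s : Nat), Nat))) (vnil (Vec (forall (d : Nat), Nat) 1))))
the term's type:
  Vec (Vec (forall (q : Nat), Nat) 1) 3
observation: 7 normal-order steps normalize the term, beginning with a beta-redex.


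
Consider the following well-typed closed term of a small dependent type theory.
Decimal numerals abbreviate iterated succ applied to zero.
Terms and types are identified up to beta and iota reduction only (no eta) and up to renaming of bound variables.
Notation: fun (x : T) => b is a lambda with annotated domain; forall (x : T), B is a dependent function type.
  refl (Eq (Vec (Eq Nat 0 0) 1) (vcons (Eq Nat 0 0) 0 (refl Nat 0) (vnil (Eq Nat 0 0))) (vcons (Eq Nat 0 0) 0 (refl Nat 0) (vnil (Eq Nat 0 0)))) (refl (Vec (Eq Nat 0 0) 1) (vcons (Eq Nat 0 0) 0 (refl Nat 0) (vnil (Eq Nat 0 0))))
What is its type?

the term's type:
  Eq (Eq (Vec (Eq Nat 0 0) 1) (vcons (Eq Nat 0 0) 0 (refl Nat 0) (vnil (Eq Nat 0 0))) (vcons (Eq Nat 0 0) 0 (refl Nat 0) (vnil (Eq Nat 0 0)))) (refl (Vec (Eq Nat 0 0) 1) (vcons (Eq Nat 0 0) 0 (refl Nat 0) (vnil (Eq Nat 0 0)))) (refl (Vec (Eq Nat 0 0) 1) (vcons (Eq Nat 0 0) 0 (refl Nat 0) (vnil (Eq Nat 0 0))))


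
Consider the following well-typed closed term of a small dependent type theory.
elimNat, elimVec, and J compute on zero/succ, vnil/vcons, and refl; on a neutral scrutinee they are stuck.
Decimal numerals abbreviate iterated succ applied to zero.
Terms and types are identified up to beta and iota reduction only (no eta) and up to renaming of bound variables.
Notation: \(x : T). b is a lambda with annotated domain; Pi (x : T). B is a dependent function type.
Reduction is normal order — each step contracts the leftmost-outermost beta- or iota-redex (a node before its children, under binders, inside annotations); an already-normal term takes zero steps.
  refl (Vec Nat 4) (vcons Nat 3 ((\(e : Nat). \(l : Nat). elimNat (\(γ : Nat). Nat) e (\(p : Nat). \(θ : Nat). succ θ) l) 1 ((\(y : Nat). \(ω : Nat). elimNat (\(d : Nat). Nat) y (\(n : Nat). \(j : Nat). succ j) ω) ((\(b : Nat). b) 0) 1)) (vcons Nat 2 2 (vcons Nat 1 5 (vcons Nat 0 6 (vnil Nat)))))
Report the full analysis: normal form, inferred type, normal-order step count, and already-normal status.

resulting normal form:
  refl (Vec Nat 4) (vcons Nat 3 2 (vcons Nat 2 2 (vcons Nat 1 5 (vcons Nat 0 6 (vnil Nat)))))
type:
  Eq (Vec Nat 4) (vcons Nat 3 2 (vcons Nat 2 2 (vcons Nat 1 5 (vcons Nat 0 6 (vnil Nat))))) (vcons Nat 3 2 (vcons Nat 2 2 (vcons Nat 1 5 (vcons Nat 0 6 (vnil Nat)))))
reduction steps (normal order): 13
started in normal form: no
first redex: a beta-redex


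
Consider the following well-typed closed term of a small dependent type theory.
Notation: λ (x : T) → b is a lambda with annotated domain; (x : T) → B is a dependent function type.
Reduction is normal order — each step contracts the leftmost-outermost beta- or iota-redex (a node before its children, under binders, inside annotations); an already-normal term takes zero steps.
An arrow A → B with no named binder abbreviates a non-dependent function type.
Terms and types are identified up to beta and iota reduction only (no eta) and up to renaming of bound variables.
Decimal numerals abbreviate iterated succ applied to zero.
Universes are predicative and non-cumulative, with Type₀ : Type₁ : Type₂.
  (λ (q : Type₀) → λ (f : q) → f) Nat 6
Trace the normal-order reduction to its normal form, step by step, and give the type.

normal-order reduction sequence:
  (λ (q : Type₀) → λ (f : q) → f) Nat 6
  ~> (λ (q : Nat) → q) 6
  ~> 6
type:
  Nat


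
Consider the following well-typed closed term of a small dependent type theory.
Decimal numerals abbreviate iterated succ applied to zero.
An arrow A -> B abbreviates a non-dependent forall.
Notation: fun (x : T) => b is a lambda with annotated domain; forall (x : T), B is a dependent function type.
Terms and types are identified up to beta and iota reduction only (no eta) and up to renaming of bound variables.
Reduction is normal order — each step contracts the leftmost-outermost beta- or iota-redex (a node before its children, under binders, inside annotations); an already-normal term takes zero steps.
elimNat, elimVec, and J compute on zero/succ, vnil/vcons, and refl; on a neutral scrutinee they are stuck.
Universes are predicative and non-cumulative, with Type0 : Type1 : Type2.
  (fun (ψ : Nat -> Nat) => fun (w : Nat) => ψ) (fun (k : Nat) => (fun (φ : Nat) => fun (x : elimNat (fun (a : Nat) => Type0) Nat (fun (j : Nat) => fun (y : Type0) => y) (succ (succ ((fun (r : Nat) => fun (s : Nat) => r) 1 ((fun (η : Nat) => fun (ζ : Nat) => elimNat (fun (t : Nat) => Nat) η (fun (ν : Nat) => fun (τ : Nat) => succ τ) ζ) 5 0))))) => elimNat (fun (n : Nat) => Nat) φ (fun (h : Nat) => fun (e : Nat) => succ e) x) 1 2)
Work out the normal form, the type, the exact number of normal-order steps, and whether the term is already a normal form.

normal form:
  fun (ψ : Nat) => fun (w : Nat) => 3
inferred type:
  Nat -> Nat -> Nat
normal-order step count: 10
already normal: no
first contracted redex: a beta-redex


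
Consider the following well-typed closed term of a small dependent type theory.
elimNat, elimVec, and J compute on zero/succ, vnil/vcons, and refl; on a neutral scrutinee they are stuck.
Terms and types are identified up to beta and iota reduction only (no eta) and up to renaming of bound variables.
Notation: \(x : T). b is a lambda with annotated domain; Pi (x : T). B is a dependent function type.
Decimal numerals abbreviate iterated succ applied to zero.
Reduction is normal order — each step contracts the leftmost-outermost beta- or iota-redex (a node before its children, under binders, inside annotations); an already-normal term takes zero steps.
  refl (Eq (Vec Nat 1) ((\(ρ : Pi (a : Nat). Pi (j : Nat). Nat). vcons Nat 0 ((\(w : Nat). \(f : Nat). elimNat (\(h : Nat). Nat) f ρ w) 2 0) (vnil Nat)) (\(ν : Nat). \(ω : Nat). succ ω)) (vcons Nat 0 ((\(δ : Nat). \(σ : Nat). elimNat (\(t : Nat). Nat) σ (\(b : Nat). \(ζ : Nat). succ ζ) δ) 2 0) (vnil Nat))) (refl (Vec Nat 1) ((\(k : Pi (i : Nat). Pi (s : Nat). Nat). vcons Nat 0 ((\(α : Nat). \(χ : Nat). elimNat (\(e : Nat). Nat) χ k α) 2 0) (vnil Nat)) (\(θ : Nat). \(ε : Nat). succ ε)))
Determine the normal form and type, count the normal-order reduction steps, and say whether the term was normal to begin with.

normal form:
  refl (Eq (Vec Nat 1) (vcons Nat 0 2 (vnil Nat)) (vcons Nat 0 2 (vnil Nat))) (refl (Vec Nat 1) (vcons Nat 0 2 (vnil Nat)))
inferred type:
  Eq (Eq (Vec Nat 1) (vcons Nat 0 2 (vnil Nat)) (vcons Nat 0 2 (vnil Nat))) (refl (Vec Nat 1) (vcons Nat 0 2 (vnil Nat))) (refl (Vec Nat 1) (vcons Nat 0 2 (vnil Nat)))
reduction steps (normal order): 29
already normal: no
first contracted redex: a beta-redex


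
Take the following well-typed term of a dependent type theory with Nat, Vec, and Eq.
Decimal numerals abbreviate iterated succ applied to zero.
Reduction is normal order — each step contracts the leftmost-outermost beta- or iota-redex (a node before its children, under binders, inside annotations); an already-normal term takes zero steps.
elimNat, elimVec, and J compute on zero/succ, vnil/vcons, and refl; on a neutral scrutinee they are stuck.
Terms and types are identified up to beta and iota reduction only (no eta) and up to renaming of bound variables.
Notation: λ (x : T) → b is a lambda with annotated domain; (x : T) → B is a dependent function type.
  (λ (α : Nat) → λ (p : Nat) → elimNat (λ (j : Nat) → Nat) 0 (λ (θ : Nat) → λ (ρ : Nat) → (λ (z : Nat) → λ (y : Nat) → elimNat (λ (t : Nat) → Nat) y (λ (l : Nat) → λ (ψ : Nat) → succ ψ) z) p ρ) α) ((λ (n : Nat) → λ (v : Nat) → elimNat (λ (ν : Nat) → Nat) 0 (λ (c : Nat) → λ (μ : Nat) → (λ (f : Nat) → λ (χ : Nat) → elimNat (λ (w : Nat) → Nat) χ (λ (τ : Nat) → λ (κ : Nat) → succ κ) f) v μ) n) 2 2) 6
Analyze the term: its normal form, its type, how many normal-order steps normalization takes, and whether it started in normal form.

reduced normal form:
  24
the term's type:
  Nat
reduction steps (normal order): 63
already normal: no
first contracted redex: a beta-redex
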